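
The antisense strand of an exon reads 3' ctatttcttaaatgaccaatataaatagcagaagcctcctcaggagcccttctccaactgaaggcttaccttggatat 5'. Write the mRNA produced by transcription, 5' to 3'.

Reading the template 3'→5' as shown, RNA polymerase pairs each base (A→U, T→A, G↔C) to build mRNA 5'→3' directly.

5'-GAUAAAGAAUUUACUGGUUAUAUUUAUCGUCUUCGGAGGAGUCCUCGGGAAGAGGUUGACUUCCGAAUGGAACCUAUA-3'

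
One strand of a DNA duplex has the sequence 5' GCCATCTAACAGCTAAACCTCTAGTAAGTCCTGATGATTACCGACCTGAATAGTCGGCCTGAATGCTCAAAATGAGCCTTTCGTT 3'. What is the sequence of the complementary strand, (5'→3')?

5'-AACGAAAGGCTCATTTTGAGCATTCAGGCCGACTATTCAGGTCGGTAATCATCAGGACTTACTAGAGGTTTAGCTGTTAGATGGC-3'

Pairing A↔T and G↔C gives CGGTAGATTGTCGATTTGGAGATCATTCAGGACTACTAATGGCTGGACTTATCAGCCGGACTTACGAGTTTTACTCGGAAAGCAA, running 3'→5'. Reverse for the 5'→3' convention.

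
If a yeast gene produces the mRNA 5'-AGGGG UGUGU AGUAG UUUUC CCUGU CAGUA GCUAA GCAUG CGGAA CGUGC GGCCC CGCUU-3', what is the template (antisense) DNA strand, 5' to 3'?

Replace U with T to get the coding DNA strand: AGGGGTGTGTAGTAGTTTTCCCTGTCAGTAGCTAAGCATGCGGAACGTGCGGCCCCGCTT. The template strand is its reverse complement (complement TCCCCACACATCATCAAAAGGGACAGTCATCGATTCGTACGCCTTGCACGCCGGGGCGAA, then reverse).

5'-AAGCGGGGCCGCACGTTCCGCATGCTTAGCTACTGACAGGGAAAACTACTACACACCCCT-3'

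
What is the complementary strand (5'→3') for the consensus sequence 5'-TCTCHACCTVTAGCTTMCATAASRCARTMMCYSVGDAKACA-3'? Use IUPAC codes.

5'-TGTMTHCBSRGKKAYTGYSTTATGKAAGCTABAGGTDGAGA-3'

Standard pairs A↔T, G↔C; ambiguity codes pair R↔Y, M↔K, S↔S, D↔H, V↔B. Complement (AGAGDTGGABATCGAAKGTATTSYGTYAKKGRSBCHTMTGT), then reverse for 5'→3'.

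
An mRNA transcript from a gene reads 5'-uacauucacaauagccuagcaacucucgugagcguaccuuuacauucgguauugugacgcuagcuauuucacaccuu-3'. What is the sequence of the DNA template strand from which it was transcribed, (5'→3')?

Replace U with T to get the coding DNA strand: TACATTCACAATAGCCTAGCAACTCTCGTGAGCGTACCTTTACATTCGGTATTGTGACGCTAGCTATTTCACACCTT. The template strand is its reverse complement (complement ATGTAAGTGTTATCGGATCGTTGAGAGCACTCGCATGGAAATGTAAGCCATAACACTGCGATCGATAAAGTGTGGAA, then reverse).

5′-AAGGTGTGAAATAGCTAGCGTCACAATACCGAATGTAAAGGTACGCTCACGAGAGTTGCTAGGCTATTGTGAATGTA-3′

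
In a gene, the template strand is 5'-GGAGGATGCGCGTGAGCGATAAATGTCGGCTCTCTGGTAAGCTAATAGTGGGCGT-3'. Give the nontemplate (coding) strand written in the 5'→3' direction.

5'-ACGCCCACTATTAGCTTACCAGAGAGCCGACATTTATCGCTCACGCGCATCCTCC-3'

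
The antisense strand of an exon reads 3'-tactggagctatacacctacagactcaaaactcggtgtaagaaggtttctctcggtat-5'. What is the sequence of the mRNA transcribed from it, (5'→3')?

5′-AUGACCUCGAUAUGUGGAUGUCUGAGUUUUGAGCCACAUUCUUCCAAAGAGAGCCAUA-3′

Reading the template 3'→5' as shown, RNA polymerase pairs each base (A→U, T→A, G↔C) to build mRNA 5'→3' directly.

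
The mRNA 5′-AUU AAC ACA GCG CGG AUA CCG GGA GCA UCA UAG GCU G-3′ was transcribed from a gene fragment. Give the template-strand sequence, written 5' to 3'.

Replace U with T to get the coding DNA strand: ATTAACACAGCGCGGATACCGGGAGCATCATAGGCTG. The template strand is its reverse complement (complement TAATTGTGTCGCGCCTATGGCCCTCGTAGTATCCGAC, then reverse).

5'-CAGCCTATGATGCTCCCGGTATCCGCGCTGTGTTAAT-3'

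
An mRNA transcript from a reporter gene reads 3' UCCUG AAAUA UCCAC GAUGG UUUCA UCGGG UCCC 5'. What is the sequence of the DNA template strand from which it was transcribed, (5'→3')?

Written 5'→3' the mRNA is CCCUGGGCUACUUUGGUAGCACCUAUAAAGUCCU, so the coding DNA strand is CCCTGGGCTACTTTGGTAGCACCTATAAAGTCCT. The template is its reverse complement.

5'-AGGACTTTATAGGTGCTACCAAAGTAGCCCAGGG-3'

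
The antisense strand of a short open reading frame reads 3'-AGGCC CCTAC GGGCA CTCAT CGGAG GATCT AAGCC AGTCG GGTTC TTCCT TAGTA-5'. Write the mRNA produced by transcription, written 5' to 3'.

Reading the template 3'→5' as shown, RNA polymerase pairs each base (A→U, T→A, G↔C) to build mRNA 5'→3' directly.

5'-UCCGGGGAUGCCCGUGAGUAGCCUCCUAGAUUCGGUCAGCCCAAGAAGGAAUCAU-3'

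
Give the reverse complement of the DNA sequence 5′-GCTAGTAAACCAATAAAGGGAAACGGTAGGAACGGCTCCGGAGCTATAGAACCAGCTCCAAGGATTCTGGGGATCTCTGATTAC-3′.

Reading the sequence 3'→5' and pairing each base (A↔T, G↔C) gives the reverse complement directly.

5'-GTAATCAGAGATCCCCAGAATCCTTGGAGCTGGTTCTATAGCTCCGGAGCCGTTCCTACCGTTTCCCTTTATTGGTTTACTAGC-3'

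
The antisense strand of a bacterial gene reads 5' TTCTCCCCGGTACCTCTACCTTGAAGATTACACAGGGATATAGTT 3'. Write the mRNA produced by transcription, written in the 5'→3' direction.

The mRNA has the sequence of the coding strand (reverse complement of the template) with T→U. Reverse complement of TTCTCCCCGGTACCTCTACCTTGAAGATTACACAGGGATATAGTT is AACTATATCCCTGTGTAATCTTCAAGGTAGAGGTACCGGGGAGAA; then T→U.

5'-AACUAUAUCCCUGUGUAAUCUUCAAGGUAGAGGUACCGGGGAGAA-3'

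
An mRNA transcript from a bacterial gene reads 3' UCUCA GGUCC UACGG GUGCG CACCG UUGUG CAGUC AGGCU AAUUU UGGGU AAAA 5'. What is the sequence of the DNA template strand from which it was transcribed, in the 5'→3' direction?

5'-AGAGTCCAGGATGCCCACGCGTGGCAACACGTCAGTCCGATTAAAACCCATTTT-3'

Written 5'→3' the mRNA is AAAAUGGGUUUUAAUCGGACUGACGUGUUGCCACGCGUGGGCAUCCUGGACUCU, so the coding DNA strand is AAAATGGGTTTTAATCGGACTGACGTGTTGCCACGCGTGGGCATCCTGGACTCT. The template is its reverse complement.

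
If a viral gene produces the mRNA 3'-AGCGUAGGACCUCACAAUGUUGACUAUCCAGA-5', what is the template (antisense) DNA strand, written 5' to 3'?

5'-TCGCATCCTGGAGTGTTACAACTGATAGGTCT-3'

Written 5'→3' the mRNA is AGACCUAUCAGUUGUAACACUCCAGGAUGCGA, so the coding DNA strand is AGACCTATCAGTTGTAACACTCCAGGATGCGA. The template is its reverse complement.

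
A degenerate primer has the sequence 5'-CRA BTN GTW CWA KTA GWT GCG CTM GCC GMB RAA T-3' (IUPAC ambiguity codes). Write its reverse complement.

Standard pairs A↔T, G↔C; ambiguity codes pair R↔Y, M↔K, W↔W, B↔V, N↔N. Complement (GYTVANCAWGWTMATCWACGCGAKCGGCKVYTTA), then reverse for 5'→3'.

5'-ATTYVKCGGCKAGCGCAWCTAMTWGWACNAVTYG-3'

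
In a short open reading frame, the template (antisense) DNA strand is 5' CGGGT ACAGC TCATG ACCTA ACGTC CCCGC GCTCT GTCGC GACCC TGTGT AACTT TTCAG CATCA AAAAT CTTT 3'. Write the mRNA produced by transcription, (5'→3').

The mRNA has the sequence of the coding strand (reverse complement of the template) with T→U. Reverse complement of CGGGTACAGCTCATGACCTAACGTCCCCGCGCTCTGTCGCGACCCTGTGTAACTTTTCAGCATCAAAAATCTTT is AAAGATTTTTGATGCTGAAAAGTTACACAGGGTCGCGACAGAGCGCGGGGACGTTAGGTCATGAGCTGTACCCG; then T→U.

5'-AAAGAUUUUUGAUGCUGAAAAGUUACACAGGGUCGCGACAGAGCGCGGGGACGUUAGGUCAUGAGCUGUACCCG-3'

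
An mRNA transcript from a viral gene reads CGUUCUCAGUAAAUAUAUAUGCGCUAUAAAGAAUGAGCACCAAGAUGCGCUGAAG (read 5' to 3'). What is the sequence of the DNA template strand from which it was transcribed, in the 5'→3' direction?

5′-CTTCAGCGCATCTTGGTGCTCATTCTTTATAGCGCATATATATTTACTGAGAACG-3′

Replace U with T to get the coding DNA strand: CGTTCTCAGTAAATATATATGCGCTATAAAGAATGAGCACCAAGATGCGCTGAAG. The template strand is its reverse complement (complement GCAAGAGTCATTTATATATACGCGATATTTCTTACTCGTGGTTCTACGCGACTTC, then reverse).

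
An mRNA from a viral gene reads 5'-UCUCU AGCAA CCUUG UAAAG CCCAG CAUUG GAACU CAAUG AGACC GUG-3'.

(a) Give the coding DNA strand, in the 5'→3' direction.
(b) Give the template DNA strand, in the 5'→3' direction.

(a) The coding strand matches the mRNA with U→T.
(b) The template strand is the reverse complement of the coding strand.

(a) 5'-TCTCTAGCAACCTTGTAAAGCCCAGCATTGGAACTCAATGAGACCGTG-3'
(b) 5'-CACGGTCTCATTGAGTTCCAATGCTGGGCTTTACAAGGTTGCTAGAGA-3'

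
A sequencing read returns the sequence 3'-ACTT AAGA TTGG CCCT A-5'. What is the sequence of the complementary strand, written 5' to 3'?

5'-TGAATTCTAACCGGGAT-3'

The strand is given 3'→5', so its complement runs 5'→3' in the same left-to-right order: pair each base A↔T, G↔C.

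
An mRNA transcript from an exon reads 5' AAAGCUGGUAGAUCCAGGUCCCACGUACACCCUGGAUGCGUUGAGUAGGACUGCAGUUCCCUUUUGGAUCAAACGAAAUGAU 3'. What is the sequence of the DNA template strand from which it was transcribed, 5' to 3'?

5'-ATCATTTCGTTTGATCCAAAAGGGAACTGCAGTCCTACTCAACGCATCCAGGGTGTACGTGGGACCTGGATCTACCAGCTTT-3'

Replace U with T to get the coding DNA strand: AAAGCTGGTAGATCCAGGTCCCACGTACACCCTGGATGCGTTGAGTAGGACTGCAGTTCCCTTTTGGATCAAACGAAATGAT. The template strand is its reverse complement (complement TTTCGACCATCTAGGTCCAGGGTGCATGTGGGACCTACGCAACTCATCCTGACGTCAAGGGAAAACCTAGTTTGCTTTACTA, then reverse).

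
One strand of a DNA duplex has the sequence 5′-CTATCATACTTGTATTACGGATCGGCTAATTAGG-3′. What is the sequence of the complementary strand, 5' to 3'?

Pairing A↔T and G↔C gives GATAGTATGAACATAATGCCTAGCCGATTAATCC, running 3'→5'. Reverse for the 5'→3' convention.

5'-CCTAATTAGCCGATCCGTAATACAAGTATGATAG-3'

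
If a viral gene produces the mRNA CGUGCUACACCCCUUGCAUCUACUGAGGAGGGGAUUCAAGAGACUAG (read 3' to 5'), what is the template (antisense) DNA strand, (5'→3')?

5'-GCACGATGTGGGGAACGTAGATGACTCCTCCCCTAAGTTCTCTGATC-3'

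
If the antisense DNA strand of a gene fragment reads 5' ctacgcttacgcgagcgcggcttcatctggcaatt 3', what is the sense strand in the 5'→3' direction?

The coding strand is complementary and antiparallel to the template: take the complement (A↔T, G↔C) and reverse.

5'-AATTGCCAGATGAAGCCGCGCTCGCGTAAGCGTAG-3'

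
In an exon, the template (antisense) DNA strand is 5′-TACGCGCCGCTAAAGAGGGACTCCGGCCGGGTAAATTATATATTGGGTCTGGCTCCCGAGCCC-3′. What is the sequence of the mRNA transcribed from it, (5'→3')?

5'-GGGCUCGGGAGCCAGACCCAAUAUAUAAUUUACCCGGCCGGAGUCCCUCUUUAGCGGCGCGUA-3'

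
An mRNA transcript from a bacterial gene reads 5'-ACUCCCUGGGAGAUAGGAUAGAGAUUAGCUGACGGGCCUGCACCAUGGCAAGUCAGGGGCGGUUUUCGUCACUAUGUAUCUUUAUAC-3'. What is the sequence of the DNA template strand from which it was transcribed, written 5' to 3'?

5'-GTATAAAGATACATAGTGACGAAAACCGCCCCTGACTTGCCATGGTGCAGGCCCGTCAGCTAATCTCTATCCTATCTCCCAGGGAGT-3'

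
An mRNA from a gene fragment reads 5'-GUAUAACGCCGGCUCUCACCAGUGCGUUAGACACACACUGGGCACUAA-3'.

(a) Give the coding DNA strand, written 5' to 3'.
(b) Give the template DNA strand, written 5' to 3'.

(a) The coding strand matches the mRNA with U→T.
(b) The template strand is the reverse complement of the coding strand.

(a) 5'-GTATAACGCCGGCTCTCACCAGTGCGTTAGACACACACTGGGCACTAA-3'
(b) 5'-TTAGTGCCCAGTGTGTGTCTAACGCACTGGTGAGAGCCGGCGTTATAC-3'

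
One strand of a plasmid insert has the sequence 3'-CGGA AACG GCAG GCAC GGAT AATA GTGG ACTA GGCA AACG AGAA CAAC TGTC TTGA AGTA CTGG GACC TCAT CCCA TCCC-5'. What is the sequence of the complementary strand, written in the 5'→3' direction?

5'-GCCTTTGCCGTCCGTGCCTATTATCACCTGATCCGTTTGCTCTTGTTGACAGAACTTCATGACCCTGGAGTAGGGTAGGG-3'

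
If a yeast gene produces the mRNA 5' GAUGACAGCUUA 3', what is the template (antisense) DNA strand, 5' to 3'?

Replace U with T to get the coding DNA strand: GATGACAGCTTA. The template strand is its reverse complement (complement CTACTGTCGAAT, then reverse).

5'-TAAGCTGTCATC-3'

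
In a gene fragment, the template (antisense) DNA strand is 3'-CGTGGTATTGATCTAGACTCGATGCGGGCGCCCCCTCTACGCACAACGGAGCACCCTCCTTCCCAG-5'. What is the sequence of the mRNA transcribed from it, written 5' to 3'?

Reading the template 3'→5' as shown, RNA polymerase pairs each base (A→U, T→A, G↔C) to build mRNA 5'→3' directly.

5'-GCACCAUAACUAGAUCUGAGCUACGCCCGCGGGGGAGAUGCGUGUUGCCUCGUGGGAGGAAGGGUC-3'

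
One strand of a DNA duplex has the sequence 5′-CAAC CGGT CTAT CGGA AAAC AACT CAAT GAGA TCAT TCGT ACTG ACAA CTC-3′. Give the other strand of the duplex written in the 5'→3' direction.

The complement of CAACCGGTCTATCGGAAAACAACTCAATGAGATCATTCGTACTGACAACTC is GTTGGCCAGATAGCCTTTTGTTGAGTTACTCTAGTAAGCATGACTGTTGAG (A↔T, G↔C). DNA strands are antiparallel, so the complementary strand runs 3'→5'; reversing gives the 5'→3' form.

5'-GAGTTGTCAGTACGAATGATCTCATTGAGTTGTTTTCCGATAGACCGGTTG-3'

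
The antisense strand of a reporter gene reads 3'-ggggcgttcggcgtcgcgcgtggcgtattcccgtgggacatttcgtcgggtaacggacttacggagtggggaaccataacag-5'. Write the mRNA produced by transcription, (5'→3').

5'-CCCCGCAAGCCGCAGCGCGCACCGCAUAAGGGCACCCUGUAAAGCAGCCCAUUGCCUGAAUGCCUCACCCCUUGGUAUUGUC-3'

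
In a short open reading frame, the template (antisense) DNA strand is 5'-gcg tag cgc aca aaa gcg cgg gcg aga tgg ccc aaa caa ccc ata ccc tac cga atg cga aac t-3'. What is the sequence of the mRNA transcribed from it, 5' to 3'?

The mRNA has the sequence of the coding strand (reverse complement of the template) with T→U. Reverse complement of GCGTAGCGCACAAAAGCGCGGGCGAGATGGCCCAAACAACCCATACCCTACCGAATGCGAAACT is AGTTTCGCATTCGGTAGGGTATGGGTTGTTTGGGCCATCTCGCCCGCGCTTTTGTGCGCTACGC; then T→U.

5'-AGUUUCGCAUUCGGUAGGGUAUGGGUUGUUUGGGCCAUCUCGCCCGCGCUUUUGUGCGCUACGC-3'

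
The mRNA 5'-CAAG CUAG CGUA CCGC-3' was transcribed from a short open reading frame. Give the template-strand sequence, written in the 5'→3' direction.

5'-GCGGTACGCTAGCTTG-3'

Replace U with T to get the coding DNA strand: CAAGCTAGCGTACCGC. The template strand is its reverse complement (complement GTTCGATCGCATGGCG, then reverse).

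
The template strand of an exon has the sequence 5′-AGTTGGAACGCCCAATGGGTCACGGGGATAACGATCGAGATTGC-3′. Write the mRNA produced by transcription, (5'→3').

RNA polymerase reads the template 3'→5' and synthesizes mRNA 5'→3' by base-pairing (A→U, T→A, G↔C). The complement of the template is TCAACCTTGCGGGTTACCCAGTGCCCCTATTGCTAGCTCTAACG; antiparallel, so 5'→3' the coding strand is GCAATCTCGATCGTTATCCCCGTGACCCATTGGGCGTTCCAACT. Replace T with U for the mRNA.

5'-GCAAUCUCGAUCGUUAUCCCCGUGACCCAUUGGGCGUUCCAACU-3'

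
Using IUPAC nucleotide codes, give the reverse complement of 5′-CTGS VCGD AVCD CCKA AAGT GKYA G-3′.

Standard pairs A↔T, G↔C; ambiguity codes pair Y↔R, K↔M, S↔S, D↔H, V↔B. Complement (GACSBGCHTBGHGGMTTTCACMRTC), then reverse for 5'→3'.

5'-CTRMCACTTTMGGHGBTHCGBSCAG-3'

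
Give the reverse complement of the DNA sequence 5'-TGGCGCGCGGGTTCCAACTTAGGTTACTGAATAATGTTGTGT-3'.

5'-ACACAACATTATTCAGTAACCTAAGTTGGAACCCGCGCGCCA-3'

Reading the sequence 3'→5' and pairing each base (A↔T, G↔C) gives the reverse complement directly.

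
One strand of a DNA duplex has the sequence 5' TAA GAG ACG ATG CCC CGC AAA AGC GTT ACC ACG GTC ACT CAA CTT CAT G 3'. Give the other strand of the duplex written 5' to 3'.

5'-CATGAAGTTGAGTGACCGTGGTAACGCTTTTGCGGGGCATCGTCTCTTA-3'

The complement of TAAGAGACGATGCCCCGCAAAAGCGTTACCACGGTCACTCAACTTCATG is ATTCTCTGCTACGGGGCGTTTTCGCAATGGTGCCAGTGAGTTGAAGTAC (A↔T, G↔C). DNA strands are antiparallel, so the complementary strand runs 3'→5'; reversing gives the 5'→3' form.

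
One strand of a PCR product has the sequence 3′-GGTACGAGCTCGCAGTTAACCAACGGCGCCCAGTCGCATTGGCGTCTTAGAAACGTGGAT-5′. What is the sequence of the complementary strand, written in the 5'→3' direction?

5′-CCATGCTCGAGCGTCAATTGGTTGCCGCGGGTCAGCGTAACCGCAGAATCTTTGCACCTA-3′

The strand is given 3'→5', so its complement runs 5'→3' in the same left-to-right order: pair each base A↔T, G↔C.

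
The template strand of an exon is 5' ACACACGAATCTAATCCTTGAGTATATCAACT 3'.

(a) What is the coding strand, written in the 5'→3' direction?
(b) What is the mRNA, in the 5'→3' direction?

(a) The coding strand is the reverse complement of the template: complement TGTGTGCTTAGATTAGGAACTCATATAGTTGA, then reverse.
(b) mRNA has the coding-strand sequence with T→U.

(a) 5'-AGTTGATATACTCAAGGATTAGATTCGTGTGT-3'
(b) 5'-AGUUGAUAUACUCAAGGAUUAGAUUCGUGUGU-3'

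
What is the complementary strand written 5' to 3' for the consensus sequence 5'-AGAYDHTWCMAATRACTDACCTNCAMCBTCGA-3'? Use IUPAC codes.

5'-TCGAVGKTGNAGGTHAGTYATTKGWADHRTCT-3'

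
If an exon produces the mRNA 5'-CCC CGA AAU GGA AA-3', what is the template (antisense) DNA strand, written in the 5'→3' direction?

Replace U with T to get the coding DNA strand: CCCCGAAATGGAAA. The template strand is its reverse complement (complement GGGGCTTTACCTTT, then reverse).

5'-TTTCCATTTCGGGG-3'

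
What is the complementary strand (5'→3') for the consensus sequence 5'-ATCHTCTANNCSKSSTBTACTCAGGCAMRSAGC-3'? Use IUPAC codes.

5'-GCTSYKTGCCTGAGTAVASSMSGNNTAGADGAT-3'

Standard pairs A↔T, G↔C; ambiguity codes pair R↔Y, M↔K, S↔S, B↔V, H↔D, N↔N. Complement (TAGDAGATNNGSMSSAVATGAGTCCGTKYSTCG), then reverse for 5'→3'.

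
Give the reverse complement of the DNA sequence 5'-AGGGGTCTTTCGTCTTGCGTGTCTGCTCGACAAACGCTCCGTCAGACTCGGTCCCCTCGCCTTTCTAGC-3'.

Reading the sequence 3'→5' and pairing each base (A↔T, G↔C) gives the reverse complement directly.

5'-GCTAGAAAGGCGAGGGGACCGAGTCTGACGGAGCGTTTGTCGAGCAGACACGCAAGACGAAAGACCCCT-3'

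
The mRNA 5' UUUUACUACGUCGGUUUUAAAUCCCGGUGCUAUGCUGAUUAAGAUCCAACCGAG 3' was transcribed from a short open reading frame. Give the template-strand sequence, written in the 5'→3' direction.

5'-CTCGGTTGGATCTTAATCAGCATAGCACCGGGATTTAAAACCGACGTAGTAAAA-3'

Replace U with T to get the coding DNA strand: TTTTACTACGTCGGTTTTAAATCCCGGTGCTATGCTGATTAAGATCCAACCGAG. The template strand is its reverse complement (complement AAAATGATGCAGCCAAAATTTAGGGCCACGATACGACTAATTCTAGGTTGGCTC, then reverse).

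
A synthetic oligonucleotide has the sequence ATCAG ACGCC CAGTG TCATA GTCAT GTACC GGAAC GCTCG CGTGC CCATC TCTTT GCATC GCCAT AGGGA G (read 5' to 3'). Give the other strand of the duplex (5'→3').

5'-CTCCCTATGGCGATGCAAAGAGATGGGCACGCGAGCGTTCCGGTACATGACTATGACACTGGGCGTCTGAT-3'

The complement of ATCAGACGCCCAGTGTCATAGTCATGTACCGGAACGCTCGCGTGCCCATCTCTTTGCATCGCCATAGGGAG is TAGTCTGCGGGTCACAGTATCAGTACATGGCCTTGCGAGCGCACGGGTAGAGAAACGTAGCGGTATCCCTC (A↔T, G↔C). DNA strands are antiparallel, so the complementary strand runs 3'→5'; reversing gives the 5'→3' form.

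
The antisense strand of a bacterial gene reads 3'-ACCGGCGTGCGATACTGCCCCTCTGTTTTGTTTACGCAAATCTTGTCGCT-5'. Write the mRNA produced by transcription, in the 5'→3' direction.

5'-UGGCCGCACGCUAUGACGGGGAGACAAAACAAAUGCGUUUAGAACAGCGA-3'

Reading the template 3'→5' as shown, RNA polymerase pairs each base (A→U, T→A, G↔C) to build mRNA 5'→3' directly.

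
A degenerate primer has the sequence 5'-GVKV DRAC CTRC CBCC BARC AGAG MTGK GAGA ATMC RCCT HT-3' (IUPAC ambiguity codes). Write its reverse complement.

Standard pairs A↔T, G↔C; ambiguity codes pair R↔Y, M↔K, B↔V, D↔H. Complement (CBMBHYTGGAYGGVGGVTYGTCTCKACMCTCTTAKGYGGADA), then reverse for 5'→3'.

5′-ADAGGYGKATTCTCMCAKCTCTGYTVGGVGGYAGGTYHBMBC-3′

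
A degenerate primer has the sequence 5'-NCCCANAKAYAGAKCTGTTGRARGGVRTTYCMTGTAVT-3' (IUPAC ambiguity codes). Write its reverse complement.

Standard pairs A↔T, G↔C; ambiguity codes pair R↔Y, M↔K, V↔B, N↔N. Complement (NGGGTNTMTRTCTMGACAACYTYCCBYAARGKACATBA), then reverse for 5'→3'.

5'-ABTACAKGRAAYBCCYTYCAACAGMTCTRTMTNTGGGN-3'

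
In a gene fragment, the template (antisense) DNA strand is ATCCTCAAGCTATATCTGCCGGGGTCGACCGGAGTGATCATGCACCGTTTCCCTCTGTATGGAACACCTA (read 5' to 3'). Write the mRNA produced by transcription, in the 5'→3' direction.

The mRNA has the sequence of the coding strand (reverse complement of the template) with T→U. Reverse complement of ATCCTCAAGCTATATCTGCCGGGGTCGACCGGAGTGATCATGCACCGTTTCCCTCTGTATGGAACACCTA is TAGGTGTTCCATACAGAGGGAAACGGTGCATGATCACTCCGGTCGACCCCGGCAGATATAGCTTGAGGAT; then T→U.

5'-UAGGUGUUCCAUACAGAGGGAAACGGUGCAUGAUCACUCCGGUCGACCCCGGCAGAUAUAGCUUGAGGAU-3'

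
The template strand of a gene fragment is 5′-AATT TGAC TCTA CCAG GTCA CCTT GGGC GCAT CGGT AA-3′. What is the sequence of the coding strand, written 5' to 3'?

The coding strand is complementary and antiparallel to the template: take the complement (A↔T, G↔C) and reverse.

5'-TTACCGATGCGCCCAAGGTGACCTGGTAGAGTCAAATT-3'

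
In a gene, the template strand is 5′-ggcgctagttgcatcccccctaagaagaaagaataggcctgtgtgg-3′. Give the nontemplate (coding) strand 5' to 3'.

The coding strand is complementary and antiparallel to the template: take the complement (A↔T, G↔C) and reverse.

5'-CCACACAGGCCTATTCTTTCTTCTTAGGGGGGATGCAACTAGCGCC-3'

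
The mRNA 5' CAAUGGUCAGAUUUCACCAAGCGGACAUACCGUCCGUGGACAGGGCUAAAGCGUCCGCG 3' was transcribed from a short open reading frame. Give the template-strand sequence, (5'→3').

5′-CGCGGACGCTTTAGCCCTGTCCACGGACGGTATGTCCGCTTGGTGAAATCTGACCATTG-3′

Replace U with T to get the coding DNA strand: CAATGGTCAGATTTCACCAAGCGGACATACCGTCCGTGGACAGGGCTAAAGCGTCCGCG. The template strand is its reverse complement (complement GTTACCAGTCTAAAGTGGTTCGCCTGTATGGCAGGCACCTGTCCCGATTTCGCAGGCGC, then reverse).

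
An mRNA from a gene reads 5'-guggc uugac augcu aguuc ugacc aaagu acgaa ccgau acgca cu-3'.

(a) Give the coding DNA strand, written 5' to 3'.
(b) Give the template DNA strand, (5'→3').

(a) 5'-GTGGCTTGACATGCTAGTTCTGACCAAAGTACGAACCGATACGCACT-3'
(b) 5′-AGTGCGTATCGGTTCGTACTTTGGTCAGAACTAGCATGTCAAGCCAC-3′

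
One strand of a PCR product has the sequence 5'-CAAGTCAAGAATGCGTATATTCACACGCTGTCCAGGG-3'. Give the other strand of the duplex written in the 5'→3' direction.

5'-CCCTGGACAGCGTGTGAATATACGCATTCTTGACTTG-3'

Pairing A↔T and G↔C gives GTTCAGTTCTTACGCATATAAGTGTGCGACAGGTCCC, running 3'→5'. Reverse for the 5'→3' convention.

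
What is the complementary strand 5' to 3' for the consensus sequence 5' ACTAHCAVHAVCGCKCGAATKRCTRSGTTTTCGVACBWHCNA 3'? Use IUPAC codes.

5'-TNGDWVGTBCGAAAACSYAGYMATTCGMGCGBTDBTGDTAGT-3'

Standard pairs A↔T, G↔C; ambiguity codes pair R↔Y, K↔M, W↔W, S↔S, B↔V, H↔D, N↔N. Complement (TGATDGTBDTBGCGMGCTTAMYGAYSCAAAAGCBTGVWDGNT), then reverse for 5'→3'.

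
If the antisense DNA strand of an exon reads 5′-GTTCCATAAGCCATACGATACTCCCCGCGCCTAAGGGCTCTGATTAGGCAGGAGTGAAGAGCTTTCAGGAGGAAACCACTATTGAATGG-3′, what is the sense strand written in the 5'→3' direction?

The coding strand is complementary and antiparallel to the template: take the complement (A↔T, G↔C) and reverse.

5′-CCATTCAATAGTGGTTTCCTCCTGAAAGCTCTTCACTCCTGCCTAATCAGAGCCCTTAGGCGCGGGGAGTATCGTATGGCTTATGGAAC-3′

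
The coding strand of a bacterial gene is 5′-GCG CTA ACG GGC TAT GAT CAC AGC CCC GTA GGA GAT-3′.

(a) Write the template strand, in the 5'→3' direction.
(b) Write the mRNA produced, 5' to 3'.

(a) The template strand is the reverse complement of the coding strand: complement CGCGATTGCCCGATACTAGTGTCGGGGCATCCTCTA, then reverse.
(b) mRNA matches the coding strand with T→U.

(a) 5'-ATCTCCTACGGGGCTGTGATCATAGCCCGTTAGCGC-3'
(b) 5'-GCGCUAACGGGCUAUGAUCACAGCCCCGUAGGAGAU-3'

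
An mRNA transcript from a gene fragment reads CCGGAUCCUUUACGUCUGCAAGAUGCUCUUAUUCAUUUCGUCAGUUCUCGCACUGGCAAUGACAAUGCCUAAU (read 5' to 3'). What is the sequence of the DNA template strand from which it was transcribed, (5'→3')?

Replace U with T to get the coding DNA strand: CCGGATCCTTTACGTCTGCAAGATGCTCTTATTCATTTCGTCAGTTCTCGCACTGGCAATGACAATGCCTAAT. The template strand is its reverse complement (complement GGCCTAGGAAATGCAGACGTTCTACGAGAATAAGTAAAGCAGTCAAGAGCGTGACCGTTACTGTTACGGATTA, then reverse).

5'-ATTAGGCATTGTCATTGCCAGTGCGAGAACTGACGAAATGAATAAGAGCATCTTGCAGACGTAAAGGATCCGG-3'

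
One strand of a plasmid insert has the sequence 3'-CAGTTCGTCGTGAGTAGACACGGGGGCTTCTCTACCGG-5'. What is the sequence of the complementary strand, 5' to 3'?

5'-GTCAAGCAGCACTCATCTGTGCCCCCGAAGAGATGGCC-3'

The strand is given 3'→5', so its complement runs 5'→3' in the same left-to-right order: pair each base A↔T, G↔C.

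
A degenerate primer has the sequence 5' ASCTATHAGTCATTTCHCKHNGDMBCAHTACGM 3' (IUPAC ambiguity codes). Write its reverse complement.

5'-KCGTADTGVKHCNDMGDGAAATGACTDATAGST-3'

Standard pairs A↔T, G↔C; ambiguity codes pair M↔K, S↔S, B↔V, D↔H, N↔N. Complement (TSGATADTCAGTAAAGDGMDNCHKVGTDATGCK), then reverse for 5'→3'.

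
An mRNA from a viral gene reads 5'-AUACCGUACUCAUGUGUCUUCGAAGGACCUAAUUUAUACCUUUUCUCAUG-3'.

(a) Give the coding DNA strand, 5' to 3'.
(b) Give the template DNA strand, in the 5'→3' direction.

(a) The coding strand matches the mRNA with U→T.
(b) The template strand is the reverse complement of the coding strand.

(a) 5'-ATACCGTACTCATGTGTCTTCGAAGGACCTAATTTATACCTTTTCTCATG-3'
(b) 5'-CATGAGAAAAGGTATAAATTAGGTCCTTCGAAGACACATGAGTACGGTAT-3'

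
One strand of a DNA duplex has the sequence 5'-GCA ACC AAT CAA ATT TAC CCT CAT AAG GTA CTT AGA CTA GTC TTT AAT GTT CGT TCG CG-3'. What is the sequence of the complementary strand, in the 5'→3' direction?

5'-CGCGAACGAACATTAAAGACTAGTCTAAGTACCTTATGAGGGTAAATTTGATTGGTTGC-3'

The complement of GCAACCAATCAAATTTACCCTCATAAGGTACTTAGACTAGTCTTTAATGTTCGTTCGCG is CGTTGGTTAGTTTAAATGGGAGTATTCCATGAATCTGATCAGAAATTACAAGCAAGCGC (A↔T, G↔C). DNA strands are antiparallel, so the complementary strand runs 3'→5'; reversing gives the 5'→3' form.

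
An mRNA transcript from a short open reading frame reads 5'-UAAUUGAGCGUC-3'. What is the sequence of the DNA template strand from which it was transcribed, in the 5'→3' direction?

5'-GACGCTCAATTA-3'

Replace U with T to get the coding DNA strand: TAATTGAGCGTC. The template strand is its reverse complement (complement ATTAACTCGCAG, then reverse).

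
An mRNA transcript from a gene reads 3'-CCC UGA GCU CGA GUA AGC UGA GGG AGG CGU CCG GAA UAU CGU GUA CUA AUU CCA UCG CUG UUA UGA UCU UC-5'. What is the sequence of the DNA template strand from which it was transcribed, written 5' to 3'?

Written 5'→3' the mRNA is CUUCUAGUAUUGUCGCUACCUUAAUCAUGUGCUAUAAGGCCUGCGGAGGGAGUCGAAUGAGCUCGAGUCCC, so the coding DNA strand is CTTCTAGTATTGTCGCTACCTTAATCATGTGCTATAAGGCCTGCGGAGGGAGTCGAATGAGCTCGAGTCCC. The template is its reverse complement.

5'-GGGACTCGAGCTCATTCGACTCCCTCCGCAGGCCTTATAGCACATGATTAAGGTAGCGACAATACTAGAAG-3'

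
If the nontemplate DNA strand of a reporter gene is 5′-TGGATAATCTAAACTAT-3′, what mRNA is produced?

mRNA has the coding-strand sequence with U in place of T.

5'-UGGAUAAUCUAAACUAU-3'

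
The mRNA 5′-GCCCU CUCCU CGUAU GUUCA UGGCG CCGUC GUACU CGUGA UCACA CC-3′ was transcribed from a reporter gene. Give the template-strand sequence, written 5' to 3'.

Replace U with T to get the coding DNA strand: GCCCTCTCCTCGTATGTTCATGGCGCCGTCGTACTCGTGATCACACC. The template strand is its reverse complement (complement CGGGAGAGGAGCATACAAGTACCGCGGCAGCATGAGCACTAGTGTGG, then reverse).

5'-GGTGTGATCACGAGTACGACGGCGCCATGAACATACGAGGAGAGGGC-3'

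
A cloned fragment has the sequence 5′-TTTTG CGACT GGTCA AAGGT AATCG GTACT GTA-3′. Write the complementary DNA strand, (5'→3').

Pairing A↔T and G↔C gives AAAACGCTGACCAGTTTCCATTAGCCATGACAT, running 3'→5'. Reverse for the 5'→3' convention.

5'-TACAGTACCGATTACCTTTGACCAGTCGCAAAA-3'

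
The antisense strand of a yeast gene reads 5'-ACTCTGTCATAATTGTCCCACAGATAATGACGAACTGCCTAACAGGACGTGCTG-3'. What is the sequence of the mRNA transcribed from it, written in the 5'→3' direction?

5'-CAGCACGUCCUGUUAGGCAGUUCGUCAUUAUCUGUGGGACAAUUAUGACAGAGU-3'

The mRNA has the sequence of the coding strand (reverse complement of the template) with T→U. Reverse complement of ACTCTGTCATAATTGTCCCACAGATAATGACGAACTGCCTAACAGGACGTGCTG is CAGCACGTCCTGTTAGGCAGTTCGTCATTATCTGTGGGACAATTATGACAGAGT; then T→U.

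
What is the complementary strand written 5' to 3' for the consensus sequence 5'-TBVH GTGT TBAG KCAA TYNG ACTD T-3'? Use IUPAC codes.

5'-AHAGTCNRATTGMCTVAACACDBVA-3'

Standard pairs A↔T, G↔C; ambiguity codes pair Y↔R, K↔M, B↔V, D↔H, N↔N. Complement (AVBDCACAAVTCMGTTARNCTGAHA), then reverse for 5'→3'.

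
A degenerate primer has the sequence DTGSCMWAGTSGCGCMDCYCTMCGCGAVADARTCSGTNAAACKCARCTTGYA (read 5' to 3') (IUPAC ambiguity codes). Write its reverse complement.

5'-TRCAAGYTGMGTTTNACSGAYTHTBTCGCGKAGRGHKGCGCSACTWKGSCAH-3'

Standard pairs A↔T, G↔C; ambiguity codes pair R↔Y, M↔K, W↔W, S↔S, D↔H, V↔B, N↔N. Complement (HACSGKWTCASCGCGKHGRGAKGCGCTBTHTYAGSCANTTTGMGTYGAACRT), then reverse for 5'→3'.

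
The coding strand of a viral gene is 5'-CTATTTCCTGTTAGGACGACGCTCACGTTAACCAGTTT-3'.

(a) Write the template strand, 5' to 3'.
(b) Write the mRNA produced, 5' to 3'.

(a) 5′-AAACTGGTTAACGTGAGCGTCGTCCTAACAGGAAATAG-3′
(b) 5′-CUAUUUCCUGUUAGGACGACGCUCACGUUAACCAGUUU-3′

(a) The template strand is the reverse complement of the coding strand: complement GATAAAGGACAATCCTGCTGCGAGTGCAATTGGTCAAA, then reverse.
(b) mRNA matches the coding strand with T→U.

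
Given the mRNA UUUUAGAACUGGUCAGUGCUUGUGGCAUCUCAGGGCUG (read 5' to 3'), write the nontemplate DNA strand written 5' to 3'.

5′-TTTTAGAACTGGTCAGTGCTTGTGGCATCTCAGGGCTG-3′

The coding DNA strand has the same 5'→3' sequence as the mRNA with U replaced by T.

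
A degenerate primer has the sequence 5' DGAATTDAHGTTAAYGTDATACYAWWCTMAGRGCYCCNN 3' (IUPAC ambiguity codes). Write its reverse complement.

5′-NNGGRGCYCTKAGWWTRGTATHACRTTAACDTHAATTCH-3′

Standard pairs A↔T, G↔C; ambiguity codes pair R↔Y, M↔K, W↔W, D↔H, N↔N. Complement (HCTTAAHTDCAATTRCAHTATGRTWWGAKTCYCGRGGNN), then reverse for 5'→3'.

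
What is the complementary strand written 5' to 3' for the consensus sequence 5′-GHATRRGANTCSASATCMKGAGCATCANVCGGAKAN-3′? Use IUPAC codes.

Standard pairs A↔T, G↔C; ambiguity codes pair R↔Y, M↔K, S↔S, H↔D, V↔B, N↔N. Complement (CDTAYYCTNAGSTSTAGKMCTCGTAGTNBGCCTMTN), then reverse for 5'→3'.

5′-NTMTCCGBNTGATGCTCMKGATSTSGANTCYYATDC-3′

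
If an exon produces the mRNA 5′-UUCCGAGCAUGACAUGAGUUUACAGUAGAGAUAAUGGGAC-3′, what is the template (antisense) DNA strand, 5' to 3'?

5′-GTCCCATTATCTCTACTGTAAACTCATGTCATGCTCGGAA-3′

Replace U with T to get the coding DNA strand: TTCCGAGCATGACATGAGTTTACAGTAGAGATAATGGGAC. The template strand is its reverse complement (complement AAGGCTCGTACTGTACTCAAATGTCATCTCTATTACCCTG, then reverse).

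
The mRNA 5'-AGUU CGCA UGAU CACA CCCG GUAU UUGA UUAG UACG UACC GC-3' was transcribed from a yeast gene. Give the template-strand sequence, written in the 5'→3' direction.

5'-GCGGTACGTACTAATCAAATACCGGGTGTGATCATGCGAACT-3'

Replace U with T to get the coding DNA strand: AGTTCGCATGATCACACCCGGTATTTGATTAGTACGTACCGC. The template strand is its reverse complement (complement TCAAGCGTACTAGTGTGGGCCATAAACTAATCATGCATGGCG, then reverse).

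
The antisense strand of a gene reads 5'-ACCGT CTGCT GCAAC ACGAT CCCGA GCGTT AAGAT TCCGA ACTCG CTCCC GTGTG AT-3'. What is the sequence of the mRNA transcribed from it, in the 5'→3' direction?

RNA polymerase reads the template 3'→5' and synthesizes mRNA 5'→3' by base-pairing (A→U, T→A, G↔C). The complement of the template is TGGCAGACGACGTTGTGCTAGGGCTCGCAATTCTAAGGCTTGAGCGAGGGCACACTA; antiparallel, so 5'→3' the coding strand is ATCACACGGGAGCGAGTTCGGAATCTTAACGCTCGGGATCGTGTTGCAGCAGACGGT. Replace T with U for the mRNA.

5′-AUCACACGGGAGCGAGUUCGGAAUCUUAACGCUCGGGAUCGUGUUGCAGCAGACGGU-3′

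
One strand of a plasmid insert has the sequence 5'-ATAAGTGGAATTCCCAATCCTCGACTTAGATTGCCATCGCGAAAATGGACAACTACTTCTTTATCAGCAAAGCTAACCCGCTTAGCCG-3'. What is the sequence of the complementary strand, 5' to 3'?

Pairing A↔T and G↔C gives TATTCACCTTAAGGGTTAGGAGCTGAATCTAACGGTAGCGCTTTTACCTGTTGATGAAGAAATAGTCGTTTCGATTGGGCGAATCGGC, running 3'→5'. Reverse for the 5'→3' convention.

5'-CGGCTAAGCGGGTTAGCTTTGCTGATAAAGAAGTAGTTGTCCATTTTCGCGATGGCAATCTAAGTCGAGGATTGGGAATTCCACTTAT-3'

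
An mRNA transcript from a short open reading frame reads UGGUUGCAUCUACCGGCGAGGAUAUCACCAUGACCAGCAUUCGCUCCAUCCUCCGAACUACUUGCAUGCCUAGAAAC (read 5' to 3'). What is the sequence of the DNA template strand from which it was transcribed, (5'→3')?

Replace U with T to get the coding DNA strand: TGGTTGCATCTACCGGCGAGGATATCACCATGACCAGCATTCGCTCCATCCTCCGAACTACTTGCATGCCTAGAAAC. The template strand is its reverse complement (complement ACCAACGTAGATGGCCGCTCCTATAGTGGTACTGGTCGTAAGCGAGGTAGGAGGCTTGATGAACGTACGGATCTTTG, then reverse).

5′-GTTTCTAGGCATGCAAGTAGTTCGGAGGATGGAGCGAATGCTGGTCATGGTGATATCCTCGCCGGTAGATGCAACCA-3′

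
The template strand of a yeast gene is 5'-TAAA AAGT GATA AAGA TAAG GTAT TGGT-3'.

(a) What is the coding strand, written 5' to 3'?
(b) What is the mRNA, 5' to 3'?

(a) 5'-ACCAATACCTTATCTTTATCACTTTTTA-3'
(b) 5'-ACCAAUACCUUAUCUUUAUCACUUUUUA-3'

(a) The coding strand is the reverse complement of the template: complement ATTTTTCACTATTTCTATTCCATAACCA, then reverse.
(b) mRNA has the coding-strand sequence with T→U.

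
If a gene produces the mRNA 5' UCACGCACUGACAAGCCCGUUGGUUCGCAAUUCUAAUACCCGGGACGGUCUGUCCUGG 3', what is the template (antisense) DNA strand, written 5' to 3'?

Replace U with T to get the coding DNA strand: TCACGCACTGACAAGCCCGTTGGTTCGCAATTCTAATACCCGGGACGGTCTGTCCTGG. The template strand is its reverse complement (complement AGTGCGTGACTGTTCGGGCAACCAAGCGTTAAGATTATGGGCCCTGCCAGACAGGACC, then reverse).

5′-CCAGGACAGACCGTCCCGGGTATTAGAATTGCGAACCAACGGGCTTGTCAGTGCGTGA-3′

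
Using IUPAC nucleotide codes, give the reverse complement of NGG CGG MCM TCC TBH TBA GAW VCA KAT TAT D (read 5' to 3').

Standard pairs A↔T, G↔C; ambiguity codes pair M↔K, W↔W, B↔V, D↔H, N↔N. Complement (NCCGCCKGKAGGAVDAVTCTWBGTMTAATAH), then reverse for 5'→3'.

5'-HATAATMTGBWTCTVADVAGGAKGKCCGCCN-3'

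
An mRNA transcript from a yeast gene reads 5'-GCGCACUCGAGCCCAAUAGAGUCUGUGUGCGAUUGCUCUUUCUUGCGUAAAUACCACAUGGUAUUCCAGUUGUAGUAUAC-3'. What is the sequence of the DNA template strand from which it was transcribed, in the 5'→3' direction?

5′-GTATACTACAACTGGAATACCATGTGGTATTTACGCAAGAAAGAGCAATCGCACACAGACTCTATTGGGCTCGAGTGCGC-3′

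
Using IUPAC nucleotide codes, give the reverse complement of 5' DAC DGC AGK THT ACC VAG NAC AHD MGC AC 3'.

5′-GTGCKHDTGTNCTBGGTADAMCTGCHGTH-3′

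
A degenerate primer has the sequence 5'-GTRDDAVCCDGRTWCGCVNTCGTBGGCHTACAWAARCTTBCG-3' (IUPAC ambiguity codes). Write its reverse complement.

Standard pairs A↔T, G↔C; ambiguity codes pair R↔Y, W↔W, B↔V, D↔H, N↔N. Complement (CAYHHTBGGHCYAWGCGBNAGCAVCCGDATGTWTTYGAAVGC), then reverse for 5'→3'.

5′-CGVAAGYTTWTGTADGCCVACGANBGCGWAYCHGGBTHHYAC-3′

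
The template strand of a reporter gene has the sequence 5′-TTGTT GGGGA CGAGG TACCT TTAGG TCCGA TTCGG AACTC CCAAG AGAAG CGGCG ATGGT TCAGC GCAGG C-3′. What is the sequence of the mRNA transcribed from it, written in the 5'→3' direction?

5'-GCCUGCGCUGAACCAUCGCCGCUUCUCUUGGGAGUUCCGAAUCGGACCUAAAGGUACCUCGUCCCCAACAA-3'

RNA polymerase reads the template 3'→5' and synthesizes mRNA 5'→3' by base-pairing (A→U, T→A, G↔C). The complement of the template is AACAACCCCTGCTCCATGGAAATCCAGGCTAAGCCTTGAGGGTTCTCTTCGCCGCTACCAAGTCGCGTCCG; antiparallel, so 5'→3' the coding strand is GCCTGCGCTGAACCATCGCCGCTTCTCTTGGGAGTTCCGAATCGGACCTAAAGGTACCTCGTCCCCAACAA. Replace T with U for the mRNA.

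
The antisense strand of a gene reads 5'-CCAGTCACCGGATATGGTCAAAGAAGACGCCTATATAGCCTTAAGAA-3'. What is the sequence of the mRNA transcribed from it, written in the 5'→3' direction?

5′-UUCUUAAGGCUAUAUAGGCGUCUUCUUUGACCAUAUCCGGUGACUGG-3′

RNA polymerase reads the template 3'→5' and synthesizes mRNA 5'→3' by base-pairing (A→U, T→A, G↔C). The complement of the template is GGTCAGTGGCCTATACCAGTTTCTTCTGCGGATATATCGGAATTCTT; antiparallel, so 5'→3' the coding strand is TTCTTAAGGCTATATAGGCGTCTTCTTTGACCATATCCGGTGACTGG. Replace T with U for the mRNA.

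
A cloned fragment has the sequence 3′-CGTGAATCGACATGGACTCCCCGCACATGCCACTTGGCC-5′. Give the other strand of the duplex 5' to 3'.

5'-GCACTTAGCTGTACCTGAGGGGCGTGTACGGTGAACCGG-3'

The strand is given 3'→5', so its complement runs 5'→3' in the same left-to-right order: pair each base A↔T, G↔C.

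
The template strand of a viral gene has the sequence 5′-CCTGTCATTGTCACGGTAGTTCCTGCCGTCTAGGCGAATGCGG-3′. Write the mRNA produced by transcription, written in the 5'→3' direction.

RNA polymerase reads the template 3'→5' and synthesizes mRNA 5'→3' by base-pairing (A→U, T→A, G↔C). The complement of the template is GGACAGTAACAGTGCCATCAAGGACGGCAGATCCGCTTACGCC; antiparallel, so 5'→3' the coding strand is CCGCATTCGCCTAGACGGCAGGAACTACCGTGACAATGACAGG. Replace T with U for the mRNA.

5'-CCGCAUUCGCCUAGACGGCAGGAACUACCGUGACAAUGACAGG-3'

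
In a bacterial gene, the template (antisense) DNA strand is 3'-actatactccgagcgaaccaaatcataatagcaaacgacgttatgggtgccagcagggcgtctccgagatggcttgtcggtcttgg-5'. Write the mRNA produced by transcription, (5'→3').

5'-UGAUAUGAGGCUCGCUUGGUUUAGUAUUAUCGUUUGCUGCAAUACCCACGGUCGUCCCGCAGAGGCUCUACCGAACAGCCAGAACC-3'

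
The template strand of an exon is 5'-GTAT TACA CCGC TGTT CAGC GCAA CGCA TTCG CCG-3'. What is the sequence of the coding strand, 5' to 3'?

5′-CGGCGAATGCGTTGCGCTGAACAGCGGTGTAATAC-3′

The coding strand is complementary and antiparallel to the template: take the complement (A↔T, G↔C) and reverse.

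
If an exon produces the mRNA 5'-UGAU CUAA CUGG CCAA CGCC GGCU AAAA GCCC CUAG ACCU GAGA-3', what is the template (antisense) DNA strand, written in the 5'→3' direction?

5′-TCTCAGGTCTAGGGGCTTTTAGCCGGCGTTGGCCAGTTAGATCA-3′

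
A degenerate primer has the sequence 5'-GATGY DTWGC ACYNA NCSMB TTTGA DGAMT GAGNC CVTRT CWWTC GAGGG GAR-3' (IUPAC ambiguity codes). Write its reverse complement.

Standard pairs A↔T, G↔C; ambiguity codes pair R↔Y, M↔K, W↔W, S↔S, B↔V, D↔H, N↔N. Complement (CTACRHAWCGTGRNTNGSKVAAACTHCTKACTCNGGBAYAGWWAGCTCCCCTY), then reverse for 5'→3'.

5'-YTCCCCTCGAWWGAYABGGNCTCAKTCHTCAAAVKSGNTNRGTGCWAHRCATC-3'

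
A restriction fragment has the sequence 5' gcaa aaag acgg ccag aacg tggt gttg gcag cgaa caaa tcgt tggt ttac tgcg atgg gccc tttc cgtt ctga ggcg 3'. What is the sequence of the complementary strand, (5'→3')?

5'-CGCCTCAGAACGGAAAGGGCCCATCGCAGTAAACCAACGATTTGTTCGCTGCCAACACCACGTTCTGGCCGTCTTTTTGC-3'

Pairing A↔T and G↔C gives CGTTTTTCTGCCGGTCTTGCACCACAACCGTCGCTTGTTTAGCAACCAAATGACGCTACCCGGGAAAGGCAAGACTCCGC, running 3'→5'. Reverse for the 5'→3' convention.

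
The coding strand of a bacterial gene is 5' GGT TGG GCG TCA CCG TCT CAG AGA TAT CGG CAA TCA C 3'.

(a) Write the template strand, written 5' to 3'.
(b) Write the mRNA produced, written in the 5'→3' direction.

(a) 5′-GTGATTGCCGATATCTCTGAGACGGTGACGCCCAACC-3′
(b) 5'-GGUUGGGCGUCACCGUCUCAGAGAUAUCGGCAAUCAC-3'

(a) The template strand is the reverse complement of the coding strand: complement CCAACCCGCAGTGGCAGAGTCTCTATAGCCGTTAGTG, then reverse.
(b) mRNA matches the coding strand with T→U.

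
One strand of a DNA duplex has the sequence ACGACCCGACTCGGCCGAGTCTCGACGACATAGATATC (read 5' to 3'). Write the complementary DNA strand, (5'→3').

5'-GATATCTATGTCGTCGAGACTCGGCCGAGTCGGGTCGT-3'

Pairing A↔T and G↔C gives TGCTGGGCTGAGCCGGCTCAGAGCTGCTGTATCTATAG, running 3'→5'. Reverse for the 5'→3' convention.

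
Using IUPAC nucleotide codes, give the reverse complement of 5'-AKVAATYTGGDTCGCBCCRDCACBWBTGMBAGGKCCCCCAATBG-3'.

5′-CVATTGGGGGMCCTVKCAVWVGTGHYGGVGCGAHCCARATTBMT-3′

Standard pairs A↔T, G↔C; ambiguity codes pair R↔Y, M↔K, W↔W, B↔V, D↔H. Complement (TMBTTARACCHAGCGVGGYHGTGVWVACKVTCCMGGGGGTTAVC), then reverse for 5'→3'.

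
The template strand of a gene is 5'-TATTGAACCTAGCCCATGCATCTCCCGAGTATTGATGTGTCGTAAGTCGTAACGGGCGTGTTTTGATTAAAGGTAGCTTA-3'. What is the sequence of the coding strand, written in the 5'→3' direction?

The coding strand is complementary and antiparallel to the template: take the complement (A↔T, G↔C) and reverse.

5'-TAAGCTACCTTTAATCAAAACACGCCCGTTACGACTTACGACACATCAATACTCGGGAGATGCATGGGCTAGGTTCAATA-3'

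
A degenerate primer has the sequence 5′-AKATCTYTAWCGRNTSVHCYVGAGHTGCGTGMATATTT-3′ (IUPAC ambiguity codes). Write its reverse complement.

5'-AAATATKCACGCADCTCBRGDBSANYCGWTARAGATMT-3'

Standard pairs A↔T, G↔C; ambiguity codes pair R↔Y, M↔K, W↔W, S↔S, H↔D, V↔B, N↔N. Complement (TMTAGARATWGCYNASBDGRBCTCDACGCACKTATAAA), then reverse for 5'→3'.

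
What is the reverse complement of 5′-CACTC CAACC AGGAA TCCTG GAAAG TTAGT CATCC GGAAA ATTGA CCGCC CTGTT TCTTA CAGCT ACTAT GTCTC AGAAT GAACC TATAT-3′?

Complement each base (A↔T, G↔C): GTGAGGTTGGTCCTTAGGACCTTTCAATCAGTAGGCCTTTTAACTGGCGGGACAAAGAATGTCGATGATACAGAGTCTTACTTGGATATA. Then reverse.

5'-ATATAGGTTCATTCTGAGACATAGTAGCTGTAAGAAACAGGGCGGTCAATTTTCCGGATGACTAACTTTCCAGGATTCCTGGTTGGAGTG-3'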